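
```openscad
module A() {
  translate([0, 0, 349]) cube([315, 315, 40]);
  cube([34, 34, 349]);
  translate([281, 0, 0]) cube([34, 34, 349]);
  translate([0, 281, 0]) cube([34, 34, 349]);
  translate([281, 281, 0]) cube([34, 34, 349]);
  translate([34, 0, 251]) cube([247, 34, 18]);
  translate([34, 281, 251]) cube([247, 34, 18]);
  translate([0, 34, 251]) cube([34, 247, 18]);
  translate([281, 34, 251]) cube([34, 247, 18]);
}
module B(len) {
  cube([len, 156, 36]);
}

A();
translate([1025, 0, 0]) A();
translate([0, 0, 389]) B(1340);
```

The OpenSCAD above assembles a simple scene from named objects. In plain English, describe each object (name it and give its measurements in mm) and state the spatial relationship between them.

A is a four-legged stool. The seat is a 315×315×40 mm slab whose top surface is at z = 389 mm; four square legs, each 34×34 mm in cross-section, run from the floor (z = 0) to the underside of the seat, each flush with a corner of the seat. Four stretchers, 34 mm wide and 18 mm tall, connect adjacent legs with their undersides at z = 251 mm, each running between the inner faces of the legs it joins and aligned with the legs' outer faces on the other axis.

B is a rectangular beam 1340 mm long (x), 156 mm deep (y), 36 mm thick (z).

The beam spans the tops of two stools placed 710 mm apart, resting at z = 389 mm.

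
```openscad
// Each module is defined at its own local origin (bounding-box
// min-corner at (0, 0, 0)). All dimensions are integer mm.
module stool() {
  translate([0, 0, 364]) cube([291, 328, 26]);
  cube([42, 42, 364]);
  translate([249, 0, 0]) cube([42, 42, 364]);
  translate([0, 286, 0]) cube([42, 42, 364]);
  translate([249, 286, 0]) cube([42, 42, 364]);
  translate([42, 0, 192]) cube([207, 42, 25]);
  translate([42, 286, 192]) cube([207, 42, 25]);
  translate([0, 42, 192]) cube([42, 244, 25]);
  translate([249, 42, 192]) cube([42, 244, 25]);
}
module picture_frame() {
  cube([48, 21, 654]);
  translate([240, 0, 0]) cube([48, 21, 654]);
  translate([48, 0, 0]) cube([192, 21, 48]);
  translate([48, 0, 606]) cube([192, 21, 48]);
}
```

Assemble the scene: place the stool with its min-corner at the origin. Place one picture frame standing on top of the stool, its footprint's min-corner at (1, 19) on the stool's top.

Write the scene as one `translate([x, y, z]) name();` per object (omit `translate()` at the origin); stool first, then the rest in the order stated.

stool();
translate([1, 19, 390]) picture_frame();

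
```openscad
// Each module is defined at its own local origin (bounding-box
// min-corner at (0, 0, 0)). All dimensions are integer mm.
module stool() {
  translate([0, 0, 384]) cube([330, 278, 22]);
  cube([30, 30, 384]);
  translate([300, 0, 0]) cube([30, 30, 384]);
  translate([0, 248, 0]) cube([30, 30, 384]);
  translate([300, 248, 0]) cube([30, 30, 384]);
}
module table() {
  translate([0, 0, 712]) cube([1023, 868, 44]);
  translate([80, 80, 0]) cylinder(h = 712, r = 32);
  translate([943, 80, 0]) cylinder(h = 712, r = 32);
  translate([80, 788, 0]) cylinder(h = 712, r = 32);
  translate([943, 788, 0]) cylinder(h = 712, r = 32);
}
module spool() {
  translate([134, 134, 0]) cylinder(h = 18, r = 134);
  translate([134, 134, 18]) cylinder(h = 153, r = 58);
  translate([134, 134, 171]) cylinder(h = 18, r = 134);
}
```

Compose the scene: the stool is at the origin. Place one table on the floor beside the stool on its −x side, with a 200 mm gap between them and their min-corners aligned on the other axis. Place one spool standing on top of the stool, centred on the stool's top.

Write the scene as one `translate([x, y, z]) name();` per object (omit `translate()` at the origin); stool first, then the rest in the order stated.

stool();
translate([-1223, 0, 0]) table();
translate([31, 5, 406]) spool();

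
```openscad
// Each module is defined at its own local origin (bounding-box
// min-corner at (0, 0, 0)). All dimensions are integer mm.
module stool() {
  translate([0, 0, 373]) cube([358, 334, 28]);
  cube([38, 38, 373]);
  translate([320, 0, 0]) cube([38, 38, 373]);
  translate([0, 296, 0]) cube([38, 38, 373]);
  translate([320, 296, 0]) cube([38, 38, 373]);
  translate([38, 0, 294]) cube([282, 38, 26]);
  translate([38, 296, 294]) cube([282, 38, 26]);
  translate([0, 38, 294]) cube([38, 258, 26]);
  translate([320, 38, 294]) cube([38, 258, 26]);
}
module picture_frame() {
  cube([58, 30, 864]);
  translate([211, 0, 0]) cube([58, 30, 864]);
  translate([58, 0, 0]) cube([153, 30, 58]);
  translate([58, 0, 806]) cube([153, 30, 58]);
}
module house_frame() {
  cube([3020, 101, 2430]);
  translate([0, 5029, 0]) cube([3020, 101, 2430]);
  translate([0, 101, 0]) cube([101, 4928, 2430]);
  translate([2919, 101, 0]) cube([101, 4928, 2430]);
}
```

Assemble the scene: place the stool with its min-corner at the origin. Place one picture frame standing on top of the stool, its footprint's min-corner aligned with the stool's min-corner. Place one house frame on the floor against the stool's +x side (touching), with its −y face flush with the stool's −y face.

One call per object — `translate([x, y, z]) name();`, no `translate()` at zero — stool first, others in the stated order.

stool();
translate([0, 0, 401]) picture_frame();
translate([358, 0, 0]) house_frame();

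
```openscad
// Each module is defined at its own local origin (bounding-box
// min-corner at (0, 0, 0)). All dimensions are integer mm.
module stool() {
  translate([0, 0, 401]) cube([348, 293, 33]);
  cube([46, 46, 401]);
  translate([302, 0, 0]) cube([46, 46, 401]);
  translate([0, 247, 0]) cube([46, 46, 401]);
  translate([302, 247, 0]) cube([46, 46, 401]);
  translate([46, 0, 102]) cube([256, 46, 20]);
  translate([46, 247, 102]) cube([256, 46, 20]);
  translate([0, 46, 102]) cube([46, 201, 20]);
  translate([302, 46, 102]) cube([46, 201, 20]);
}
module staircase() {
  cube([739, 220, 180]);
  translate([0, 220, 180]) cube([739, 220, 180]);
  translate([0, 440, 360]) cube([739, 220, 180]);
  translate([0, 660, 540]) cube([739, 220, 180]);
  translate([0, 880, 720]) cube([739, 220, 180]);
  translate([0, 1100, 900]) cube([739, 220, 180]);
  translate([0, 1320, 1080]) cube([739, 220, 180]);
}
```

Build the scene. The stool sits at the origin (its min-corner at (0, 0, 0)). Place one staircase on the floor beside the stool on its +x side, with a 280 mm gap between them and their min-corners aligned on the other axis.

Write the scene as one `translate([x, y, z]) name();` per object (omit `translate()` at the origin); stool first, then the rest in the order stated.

stool();
translate([628, 0, 0]) staircase();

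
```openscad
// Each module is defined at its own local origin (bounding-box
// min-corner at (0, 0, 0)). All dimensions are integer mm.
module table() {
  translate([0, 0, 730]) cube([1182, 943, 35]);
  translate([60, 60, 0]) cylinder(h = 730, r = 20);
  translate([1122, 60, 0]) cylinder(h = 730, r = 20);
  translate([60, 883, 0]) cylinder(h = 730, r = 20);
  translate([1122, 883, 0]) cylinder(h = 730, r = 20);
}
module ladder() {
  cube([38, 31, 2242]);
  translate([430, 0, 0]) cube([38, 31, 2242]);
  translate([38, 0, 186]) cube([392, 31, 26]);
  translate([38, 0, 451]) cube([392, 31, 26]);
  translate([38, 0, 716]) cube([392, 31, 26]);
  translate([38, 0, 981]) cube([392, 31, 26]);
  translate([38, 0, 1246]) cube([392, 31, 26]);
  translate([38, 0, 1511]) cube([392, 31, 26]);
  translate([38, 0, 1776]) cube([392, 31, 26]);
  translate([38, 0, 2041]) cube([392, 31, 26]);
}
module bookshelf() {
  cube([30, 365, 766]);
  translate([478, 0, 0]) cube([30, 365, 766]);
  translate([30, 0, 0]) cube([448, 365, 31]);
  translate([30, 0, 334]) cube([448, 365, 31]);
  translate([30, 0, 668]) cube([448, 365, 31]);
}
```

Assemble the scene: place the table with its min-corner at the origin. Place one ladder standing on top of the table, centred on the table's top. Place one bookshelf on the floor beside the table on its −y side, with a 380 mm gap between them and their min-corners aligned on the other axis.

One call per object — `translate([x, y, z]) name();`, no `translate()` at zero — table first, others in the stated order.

table();
translate([357, 456, 765]) ladder();
translate([0, -745, 0]) bookshelf();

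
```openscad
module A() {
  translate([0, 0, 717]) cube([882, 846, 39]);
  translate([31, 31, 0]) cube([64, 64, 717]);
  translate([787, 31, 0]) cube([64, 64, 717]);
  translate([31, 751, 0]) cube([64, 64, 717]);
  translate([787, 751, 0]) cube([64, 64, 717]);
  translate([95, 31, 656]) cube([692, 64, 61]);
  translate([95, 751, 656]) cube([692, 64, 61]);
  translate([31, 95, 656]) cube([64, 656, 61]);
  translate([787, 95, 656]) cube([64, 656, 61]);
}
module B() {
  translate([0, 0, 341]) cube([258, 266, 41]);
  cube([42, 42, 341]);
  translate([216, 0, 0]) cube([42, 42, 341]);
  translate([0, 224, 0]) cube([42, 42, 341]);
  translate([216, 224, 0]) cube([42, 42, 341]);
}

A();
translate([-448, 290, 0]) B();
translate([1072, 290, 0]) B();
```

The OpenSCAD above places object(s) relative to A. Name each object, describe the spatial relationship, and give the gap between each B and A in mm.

Each stool's nearest face is 190 mm from the table's bounding box.

A is a table. B is a stool. Two stools sit around the table at the −x, +x sides. The gap between each stool and the table is 190 mm.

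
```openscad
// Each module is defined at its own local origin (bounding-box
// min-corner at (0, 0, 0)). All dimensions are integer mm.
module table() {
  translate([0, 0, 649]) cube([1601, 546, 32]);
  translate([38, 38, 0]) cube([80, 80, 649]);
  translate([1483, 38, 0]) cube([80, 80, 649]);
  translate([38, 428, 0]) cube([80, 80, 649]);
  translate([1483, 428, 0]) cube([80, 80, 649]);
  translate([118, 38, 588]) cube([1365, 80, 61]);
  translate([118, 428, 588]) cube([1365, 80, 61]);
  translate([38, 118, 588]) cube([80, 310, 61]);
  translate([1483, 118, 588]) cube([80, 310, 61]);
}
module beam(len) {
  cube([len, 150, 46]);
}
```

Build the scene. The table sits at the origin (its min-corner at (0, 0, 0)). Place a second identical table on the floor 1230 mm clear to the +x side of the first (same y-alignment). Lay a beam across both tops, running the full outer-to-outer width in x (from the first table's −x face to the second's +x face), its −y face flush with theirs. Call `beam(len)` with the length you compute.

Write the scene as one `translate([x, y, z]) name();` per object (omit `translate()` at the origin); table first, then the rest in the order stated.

table();
translate([2831, 0, 0]) table();
translate([0, 0, 681]) beam(4432);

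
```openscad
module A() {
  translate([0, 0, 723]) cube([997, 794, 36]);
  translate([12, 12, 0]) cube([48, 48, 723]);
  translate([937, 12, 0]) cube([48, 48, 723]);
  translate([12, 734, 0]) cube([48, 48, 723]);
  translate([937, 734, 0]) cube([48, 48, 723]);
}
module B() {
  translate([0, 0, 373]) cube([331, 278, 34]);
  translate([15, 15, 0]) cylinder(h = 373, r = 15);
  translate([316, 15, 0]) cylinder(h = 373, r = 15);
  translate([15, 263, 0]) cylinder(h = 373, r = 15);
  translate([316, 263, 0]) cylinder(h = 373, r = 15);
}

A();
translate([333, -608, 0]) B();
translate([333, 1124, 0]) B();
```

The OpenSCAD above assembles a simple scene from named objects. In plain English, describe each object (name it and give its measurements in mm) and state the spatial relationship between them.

A is a table with a 997×794 mm rectangular top, 36 mm thick, top surface at z = 759 mm, supported by four 48×48 mm square legs, each inset 12 mm from the nearest pair of top edges, running from the floor.

B is a four-legged stool. The seat is a 331×278×34 mm slab whose top surface is at z = 407 mm; four round legs, each 30 mm in diameter, run from the floor (z = 0) to the underside of the seat, each leg's axis is inset half a diameter from the nearest pair of seat edges (so the leg's bounding box is flush with the corner).

Two stools sit around the table at the −y, +y sides.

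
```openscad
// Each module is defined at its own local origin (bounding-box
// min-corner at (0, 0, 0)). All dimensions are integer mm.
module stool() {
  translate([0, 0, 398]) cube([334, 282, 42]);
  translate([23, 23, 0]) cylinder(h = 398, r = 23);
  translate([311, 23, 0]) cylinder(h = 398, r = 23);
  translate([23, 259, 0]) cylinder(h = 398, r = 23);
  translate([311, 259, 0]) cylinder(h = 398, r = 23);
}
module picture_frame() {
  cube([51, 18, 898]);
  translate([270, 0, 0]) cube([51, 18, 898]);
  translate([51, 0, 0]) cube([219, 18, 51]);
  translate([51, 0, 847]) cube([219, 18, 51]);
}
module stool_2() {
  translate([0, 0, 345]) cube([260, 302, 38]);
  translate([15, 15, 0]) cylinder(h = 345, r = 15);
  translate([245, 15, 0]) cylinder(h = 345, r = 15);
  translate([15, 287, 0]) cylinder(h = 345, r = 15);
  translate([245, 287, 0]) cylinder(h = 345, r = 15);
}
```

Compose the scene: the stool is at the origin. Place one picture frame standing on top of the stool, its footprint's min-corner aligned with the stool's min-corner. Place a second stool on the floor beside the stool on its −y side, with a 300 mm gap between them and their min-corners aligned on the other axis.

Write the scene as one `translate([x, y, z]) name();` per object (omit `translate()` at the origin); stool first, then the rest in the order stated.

stool();
translate([0, 0, 440]) picture_frame();
translate([0, -602, 0]) stool_2();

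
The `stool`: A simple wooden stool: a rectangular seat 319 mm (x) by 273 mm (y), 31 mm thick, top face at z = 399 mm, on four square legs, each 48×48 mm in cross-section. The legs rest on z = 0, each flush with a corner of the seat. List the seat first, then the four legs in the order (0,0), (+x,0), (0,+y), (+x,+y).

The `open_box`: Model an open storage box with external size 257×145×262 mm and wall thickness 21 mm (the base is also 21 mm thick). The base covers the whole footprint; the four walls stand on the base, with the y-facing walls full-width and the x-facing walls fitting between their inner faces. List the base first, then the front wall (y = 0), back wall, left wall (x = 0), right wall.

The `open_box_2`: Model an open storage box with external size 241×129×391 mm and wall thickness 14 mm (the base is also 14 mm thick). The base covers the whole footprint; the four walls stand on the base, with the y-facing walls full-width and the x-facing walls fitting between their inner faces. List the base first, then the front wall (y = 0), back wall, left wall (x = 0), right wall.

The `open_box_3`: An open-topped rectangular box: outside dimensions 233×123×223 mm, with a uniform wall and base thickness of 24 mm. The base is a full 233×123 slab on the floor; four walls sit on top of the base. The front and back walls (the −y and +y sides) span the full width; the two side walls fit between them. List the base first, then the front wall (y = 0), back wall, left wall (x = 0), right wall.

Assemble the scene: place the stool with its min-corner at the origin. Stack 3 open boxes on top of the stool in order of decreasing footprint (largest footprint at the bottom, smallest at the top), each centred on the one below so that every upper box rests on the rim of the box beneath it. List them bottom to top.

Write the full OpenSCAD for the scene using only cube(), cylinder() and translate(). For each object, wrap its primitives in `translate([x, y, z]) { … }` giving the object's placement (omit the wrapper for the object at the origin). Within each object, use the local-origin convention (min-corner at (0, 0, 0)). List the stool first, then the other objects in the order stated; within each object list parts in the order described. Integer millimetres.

translate([0, 0, 368]) cube([319, 273, 31]);
cube([48, 48, 368]);
translate([271, 0, 0]) cube([48, 48, 368]);
translate([0, 225, 0]) cube([48, 48, 368]);
translate([271, 225, 0]) cube([48, 48, 368]);
translate([31, 64, 399]) {
  cube([257, 145, 21]);
  translate([0, 0, 21]) cube([257, 21, 241]);
  translate([0, 124, 21]) cube([257, 21, 241]);
  translate([0, 21, 21]) cube([21, 103, 241]);
  translate([236, 21, 21]) cube([21, 103, 241]);
}
translate([39, 72, 661]) {
  cube([241, 129, 14]);
  translate([0, 0, 14]) cube([241, 14, 377]);
  translate([0, 115, 14]) cube([241, 14, 377]);
  translate([0, 14, 14]) cube([14, 101, 377]);
  translate([227, 14, 14]) cube([14, 101, 377]);
}
translate([43, 75, 1052]) {
  cube([233, 123, 24]);
  translate([0, 0, 24]) cube([233, 24, 199]);
  translate([0, 99, 24]) cube([233, 24, 199]);
  translate([0, 24, 24]) cube([24, 75, 199]);
  translate([209, 24, 24]) cube([24, 75, 199]);
}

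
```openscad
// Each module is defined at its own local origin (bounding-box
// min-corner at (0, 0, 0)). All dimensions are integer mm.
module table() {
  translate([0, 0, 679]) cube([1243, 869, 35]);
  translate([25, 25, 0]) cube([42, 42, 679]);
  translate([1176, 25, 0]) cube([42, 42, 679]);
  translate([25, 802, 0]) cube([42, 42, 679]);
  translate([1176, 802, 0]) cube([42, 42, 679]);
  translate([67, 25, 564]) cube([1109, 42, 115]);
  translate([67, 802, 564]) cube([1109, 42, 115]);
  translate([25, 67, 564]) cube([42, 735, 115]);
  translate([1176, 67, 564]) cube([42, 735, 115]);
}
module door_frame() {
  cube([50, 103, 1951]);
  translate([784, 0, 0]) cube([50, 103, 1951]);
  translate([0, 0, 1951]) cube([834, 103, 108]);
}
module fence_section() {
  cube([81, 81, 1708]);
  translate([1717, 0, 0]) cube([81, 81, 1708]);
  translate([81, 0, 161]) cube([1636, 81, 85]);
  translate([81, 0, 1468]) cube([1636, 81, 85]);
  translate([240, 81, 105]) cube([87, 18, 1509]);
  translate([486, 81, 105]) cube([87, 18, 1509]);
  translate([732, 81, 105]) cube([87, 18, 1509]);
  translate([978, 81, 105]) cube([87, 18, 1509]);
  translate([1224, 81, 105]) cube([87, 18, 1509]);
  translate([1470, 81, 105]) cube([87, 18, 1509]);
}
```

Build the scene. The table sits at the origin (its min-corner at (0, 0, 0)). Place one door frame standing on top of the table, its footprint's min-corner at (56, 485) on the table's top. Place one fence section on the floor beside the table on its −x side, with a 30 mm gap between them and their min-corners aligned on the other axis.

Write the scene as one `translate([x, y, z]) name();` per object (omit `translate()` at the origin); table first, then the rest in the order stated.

table();
translate([56, 485, 714]) door_frame();
translate([-1828, 0, 0]) fence_section();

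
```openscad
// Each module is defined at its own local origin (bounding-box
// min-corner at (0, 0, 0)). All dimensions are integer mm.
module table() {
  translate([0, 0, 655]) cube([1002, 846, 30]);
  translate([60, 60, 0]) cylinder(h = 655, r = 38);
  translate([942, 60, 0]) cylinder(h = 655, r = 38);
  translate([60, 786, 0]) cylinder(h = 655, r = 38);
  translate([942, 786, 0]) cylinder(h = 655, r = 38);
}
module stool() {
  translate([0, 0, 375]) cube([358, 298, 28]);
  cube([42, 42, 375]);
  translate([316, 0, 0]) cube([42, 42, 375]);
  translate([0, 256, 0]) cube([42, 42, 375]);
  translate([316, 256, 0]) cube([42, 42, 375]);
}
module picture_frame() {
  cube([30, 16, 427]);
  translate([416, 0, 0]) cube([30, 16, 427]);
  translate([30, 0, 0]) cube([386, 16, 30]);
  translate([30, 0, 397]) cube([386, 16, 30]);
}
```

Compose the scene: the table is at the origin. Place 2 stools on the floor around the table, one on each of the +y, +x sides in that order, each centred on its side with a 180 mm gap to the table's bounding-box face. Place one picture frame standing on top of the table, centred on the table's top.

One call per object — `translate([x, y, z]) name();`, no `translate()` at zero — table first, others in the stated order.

table();
translate([322, 1026, 0]) stool();
translate([1182, 274, 0]) stool();
translate([278, 415, 685]) picture_frame();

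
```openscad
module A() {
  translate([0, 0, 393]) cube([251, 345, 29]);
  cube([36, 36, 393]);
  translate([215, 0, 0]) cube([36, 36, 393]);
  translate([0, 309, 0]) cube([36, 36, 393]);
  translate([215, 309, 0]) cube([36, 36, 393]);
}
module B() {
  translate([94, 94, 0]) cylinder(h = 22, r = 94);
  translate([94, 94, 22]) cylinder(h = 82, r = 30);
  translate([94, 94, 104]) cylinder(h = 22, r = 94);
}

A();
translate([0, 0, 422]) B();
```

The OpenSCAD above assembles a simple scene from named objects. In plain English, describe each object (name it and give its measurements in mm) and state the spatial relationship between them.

A is a simple wooden stool: a rectangular seat 251 mm (x) by 345 mm (y), 29 mm thick, top face at z = 422 mm, on four square legs, each 36×36 mm in cross-section. The legs rest on z = 0, each flush with a corner of the seat.

B is a spool: two coaxial disc flanges of radius 94 mm and thickness 22 mm, joined by a core cylinder of radius 30 mm and height 82 mm. The lower flange rests on z = 0 and the three cylinders share a vertical axis.

The spool is on top of the stool.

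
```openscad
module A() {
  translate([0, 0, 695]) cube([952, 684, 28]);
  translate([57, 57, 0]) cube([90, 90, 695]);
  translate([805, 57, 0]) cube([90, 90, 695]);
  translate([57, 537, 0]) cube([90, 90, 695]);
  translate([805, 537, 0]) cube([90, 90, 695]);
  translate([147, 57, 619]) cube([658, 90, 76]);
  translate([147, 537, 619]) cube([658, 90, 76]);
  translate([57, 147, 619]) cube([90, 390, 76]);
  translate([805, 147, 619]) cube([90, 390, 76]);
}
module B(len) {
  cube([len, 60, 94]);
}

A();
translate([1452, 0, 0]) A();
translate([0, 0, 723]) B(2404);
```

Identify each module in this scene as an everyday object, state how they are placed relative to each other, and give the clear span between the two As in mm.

A is a table. B is a beam. A beam spans the tops of two tables. The clear span between the two tables is 500 mm.

Second table starts at x = 1452; first ends at x = 952; clear span = 1452 − 952 = 500 mm.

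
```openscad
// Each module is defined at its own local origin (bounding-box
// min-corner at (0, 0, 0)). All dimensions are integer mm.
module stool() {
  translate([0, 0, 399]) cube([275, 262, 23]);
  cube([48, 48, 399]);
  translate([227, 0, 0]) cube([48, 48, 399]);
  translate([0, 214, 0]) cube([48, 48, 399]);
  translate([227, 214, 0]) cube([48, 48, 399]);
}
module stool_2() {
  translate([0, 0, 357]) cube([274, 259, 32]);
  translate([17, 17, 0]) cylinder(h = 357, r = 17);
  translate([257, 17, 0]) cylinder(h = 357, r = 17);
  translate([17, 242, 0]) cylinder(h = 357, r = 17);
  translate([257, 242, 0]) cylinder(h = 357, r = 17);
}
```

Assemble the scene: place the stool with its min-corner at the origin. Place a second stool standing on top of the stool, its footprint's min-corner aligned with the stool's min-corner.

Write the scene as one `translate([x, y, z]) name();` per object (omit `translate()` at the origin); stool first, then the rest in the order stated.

stool();
translate([0, 0, 422]) stool_2();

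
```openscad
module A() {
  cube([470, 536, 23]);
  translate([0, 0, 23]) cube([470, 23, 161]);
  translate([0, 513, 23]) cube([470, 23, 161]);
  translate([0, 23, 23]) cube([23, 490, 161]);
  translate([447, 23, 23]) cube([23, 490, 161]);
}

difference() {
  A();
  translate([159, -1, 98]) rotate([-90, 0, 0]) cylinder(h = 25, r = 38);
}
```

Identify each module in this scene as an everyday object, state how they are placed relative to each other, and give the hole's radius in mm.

The subtracted cylinder has r = 38 mm.

A is an open box. The open box has a circular hole through its front wall. The hole's radius is 38 mm.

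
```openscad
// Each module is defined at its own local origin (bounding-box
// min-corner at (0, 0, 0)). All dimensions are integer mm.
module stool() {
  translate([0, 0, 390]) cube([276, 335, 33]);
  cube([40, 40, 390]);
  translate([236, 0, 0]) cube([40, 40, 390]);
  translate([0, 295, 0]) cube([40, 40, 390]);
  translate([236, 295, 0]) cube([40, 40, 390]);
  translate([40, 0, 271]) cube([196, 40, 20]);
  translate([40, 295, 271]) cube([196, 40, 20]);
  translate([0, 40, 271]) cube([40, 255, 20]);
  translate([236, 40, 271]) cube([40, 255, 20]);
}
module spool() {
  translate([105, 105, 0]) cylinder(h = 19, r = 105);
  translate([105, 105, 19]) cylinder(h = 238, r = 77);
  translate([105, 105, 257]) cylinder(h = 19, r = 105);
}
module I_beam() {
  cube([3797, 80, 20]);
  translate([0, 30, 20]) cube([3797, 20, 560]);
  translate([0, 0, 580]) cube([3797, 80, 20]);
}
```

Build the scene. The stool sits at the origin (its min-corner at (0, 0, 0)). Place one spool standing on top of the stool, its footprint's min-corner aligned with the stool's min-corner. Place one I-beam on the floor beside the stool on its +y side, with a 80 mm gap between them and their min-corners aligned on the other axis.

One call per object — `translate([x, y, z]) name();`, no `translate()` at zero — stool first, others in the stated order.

stool();
translate([0, 0, 423]) spool();
translate([0, 415, 0]) I_beam();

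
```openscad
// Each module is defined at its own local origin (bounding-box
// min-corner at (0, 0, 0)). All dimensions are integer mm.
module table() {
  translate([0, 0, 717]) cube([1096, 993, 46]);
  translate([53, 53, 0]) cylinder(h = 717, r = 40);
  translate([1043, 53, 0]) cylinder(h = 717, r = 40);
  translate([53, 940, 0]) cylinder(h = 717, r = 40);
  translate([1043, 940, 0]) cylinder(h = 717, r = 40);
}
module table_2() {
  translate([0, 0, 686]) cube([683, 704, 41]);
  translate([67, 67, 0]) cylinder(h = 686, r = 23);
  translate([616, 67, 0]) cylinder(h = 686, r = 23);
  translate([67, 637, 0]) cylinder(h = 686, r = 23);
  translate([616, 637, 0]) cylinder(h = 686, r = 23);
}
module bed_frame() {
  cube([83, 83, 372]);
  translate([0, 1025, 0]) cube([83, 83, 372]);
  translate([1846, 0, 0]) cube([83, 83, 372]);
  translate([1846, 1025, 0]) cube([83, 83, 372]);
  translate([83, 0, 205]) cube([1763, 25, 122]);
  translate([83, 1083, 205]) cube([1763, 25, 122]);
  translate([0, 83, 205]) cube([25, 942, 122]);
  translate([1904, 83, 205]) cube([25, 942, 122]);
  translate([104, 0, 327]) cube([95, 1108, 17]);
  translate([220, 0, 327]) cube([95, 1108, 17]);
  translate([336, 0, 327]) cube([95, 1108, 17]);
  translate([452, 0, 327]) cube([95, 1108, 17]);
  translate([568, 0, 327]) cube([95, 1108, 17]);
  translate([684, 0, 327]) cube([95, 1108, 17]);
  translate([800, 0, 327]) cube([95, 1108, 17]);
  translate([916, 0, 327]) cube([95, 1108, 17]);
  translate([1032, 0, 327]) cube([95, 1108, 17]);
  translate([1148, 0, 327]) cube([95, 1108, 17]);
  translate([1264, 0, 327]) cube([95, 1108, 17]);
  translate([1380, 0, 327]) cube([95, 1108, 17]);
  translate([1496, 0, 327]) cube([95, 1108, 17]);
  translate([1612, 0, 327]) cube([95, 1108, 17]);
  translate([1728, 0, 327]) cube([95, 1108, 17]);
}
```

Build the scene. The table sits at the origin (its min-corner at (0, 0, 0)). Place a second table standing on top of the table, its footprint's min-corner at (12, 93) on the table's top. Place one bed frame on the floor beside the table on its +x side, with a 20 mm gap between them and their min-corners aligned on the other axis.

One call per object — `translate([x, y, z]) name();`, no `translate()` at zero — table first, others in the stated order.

table();
translate([12, 93, 763]) table_2();
translate([1116, 0, 0]) bed_frame();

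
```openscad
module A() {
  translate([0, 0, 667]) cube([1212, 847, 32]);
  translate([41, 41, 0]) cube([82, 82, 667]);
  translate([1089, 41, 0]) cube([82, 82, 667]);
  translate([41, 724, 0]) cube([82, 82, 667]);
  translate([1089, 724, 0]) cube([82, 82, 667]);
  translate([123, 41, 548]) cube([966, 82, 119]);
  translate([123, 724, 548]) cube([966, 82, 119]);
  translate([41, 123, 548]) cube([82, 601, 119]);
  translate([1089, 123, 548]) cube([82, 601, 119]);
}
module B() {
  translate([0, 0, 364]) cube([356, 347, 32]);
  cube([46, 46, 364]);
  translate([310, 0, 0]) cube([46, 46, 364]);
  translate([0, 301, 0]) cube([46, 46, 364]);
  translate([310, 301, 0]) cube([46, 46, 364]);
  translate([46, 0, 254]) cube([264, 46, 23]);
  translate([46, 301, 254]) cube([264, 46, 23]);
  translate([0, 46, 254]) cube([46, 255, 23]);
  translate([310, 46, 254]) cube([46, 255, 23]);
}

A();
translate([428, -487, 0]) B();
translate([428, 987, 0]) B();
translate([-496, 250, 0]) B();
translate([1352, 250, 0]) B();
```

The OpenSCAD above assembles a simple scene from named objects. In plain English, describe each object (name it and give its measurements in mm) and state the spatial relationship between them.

A is a rectangular dining table. The top is 1212×847×32 mm with its upper surface at z = 699 mm. It stands on four 82×82 mm square legs, each inset 41 mm from the nearest pair of top edges, running from the floor to the underside of the top. Four apron rails, 82 mm thick and 119 mm tall, run between adjacent legs with their top edges flush with the underside of the top and their outer faces flush with the legs' outer faces.

B is a simple wooden stool: a rectangular seat 356 mm (x) by 347 mm (y), 32 mm thick, top face at z = 396 mm, on four square legs, each 46×46 mm in cross-section. The legs rest on z = 0, each flush with a corner of the seat. Four stretchers, 46 mm wide and 23 mm tall, connect adjacent legs with their undersides at z = 254 mm, each running between the inner faces of the legs it joins and aligned with the legs' outer faces on the other axis.

Four stools sit around the table at the −y, +y, −x, +x sides.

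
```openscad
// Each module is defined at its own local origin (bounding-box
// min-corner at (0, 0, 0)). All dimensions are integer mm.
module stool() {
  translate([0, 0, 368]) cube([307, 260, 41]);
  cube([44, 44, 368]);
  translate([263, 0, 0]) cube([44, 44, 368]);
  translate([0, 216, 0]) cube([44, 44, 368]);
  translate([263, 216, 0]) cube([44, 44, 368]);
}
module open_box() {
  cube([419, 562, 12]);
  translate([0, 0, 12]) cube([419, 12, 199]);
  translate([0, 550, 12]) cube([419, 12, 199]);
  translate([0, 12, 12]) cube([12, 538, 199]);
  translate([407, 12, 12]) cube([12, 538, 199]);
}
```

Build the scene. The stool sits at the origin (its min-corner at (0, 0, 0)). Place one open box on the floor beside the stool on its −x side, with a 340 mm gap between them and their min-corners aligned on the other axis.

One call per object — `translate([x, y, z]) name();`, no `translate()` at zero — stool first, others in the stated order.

stool();
translate([-759, 0, 0]) open_box();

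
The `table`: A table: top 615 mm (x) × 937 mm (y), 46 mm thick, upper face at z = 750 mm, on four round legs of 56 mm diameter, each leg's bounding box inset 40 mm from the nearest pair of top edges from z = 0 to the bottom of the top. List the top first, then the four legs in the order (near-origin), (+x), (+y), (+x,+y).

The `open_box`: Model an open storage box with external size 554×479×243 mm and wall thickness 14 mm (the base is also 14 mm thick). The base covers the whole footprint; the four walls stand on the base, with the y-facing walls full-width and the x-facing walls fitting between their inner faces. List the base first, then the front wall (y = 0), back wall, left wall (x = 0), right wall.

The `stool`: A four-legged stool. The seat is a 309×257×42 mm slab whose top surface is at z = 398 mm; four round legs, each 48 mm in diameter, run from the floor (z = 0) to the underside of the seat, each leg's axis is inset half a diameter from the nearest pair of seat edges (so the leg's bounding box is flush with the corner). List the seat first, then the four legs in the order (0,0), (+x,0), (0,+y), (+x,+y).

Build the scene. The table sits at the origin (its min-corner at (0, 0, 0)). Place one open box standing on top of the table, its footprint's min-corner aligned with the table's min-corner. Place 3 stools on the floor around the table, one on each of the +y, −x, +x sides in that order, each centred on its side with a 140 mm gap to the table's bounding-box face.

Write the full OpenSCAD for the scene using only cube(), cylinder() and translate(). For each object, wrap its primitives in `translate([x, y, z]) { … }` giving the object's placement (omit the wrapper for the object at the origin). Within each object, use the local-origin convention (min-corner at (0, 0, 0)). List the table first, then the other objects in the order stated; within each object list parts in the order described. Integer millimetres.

translate([0, 0, 704]) cube([615, 937, 46]);
translate([68, 68, 0]) cylinder(h = 704, r = 28);
translate([547, 68, 0]) cylinder(h = 704, r = 28);
translate([68, 869, 0]) cylinder(h = 704, r = 28);
translate([547, 869, 0]) cylinder(h = 704, r = 28);
translate([0, 0, 750]) {
  cube([554, 479, 14]);
  translate([0, 0, 14]) cube([554, 14, 229]);
  translate([0, 465, 14]) cube([554, 14, 229]);
  translate([0, 14, 14]) cube([14, 451, 229]);
  translate([540, 14, 14]) cube([14, 451, 229]);
}
translate([153, 1077, 0]) {
  translate([0, 0, 356]) cube([309, 257, 42]);
  translate([24, 24, 0]) cylinder(h = 356, r = 24);
  translate([285, 24, 0]) cylinder(h = 356, r = 24);
  translate([24, 233, 0]) cylinder(h = 356, r = 24);
  translate([285, 233, 0]) cylinder(h = 356, r = 24);
}
translate([-449, 340, 0]) {
  translate([0, 0, 356]) cube([309, 257, 42]);
  translate([24, 24, 0]) cylinder(h = 356, r = 24);
  translate([285, 24, 0]) cylinder(h = 356, r = 24);
  translate([24, 233, 0]) cylinder(h = 356, r = 24);
  translate([285, 233, 0]) cylinder(h = 356, r = 24);
}
translate([755, 340, 0]) {
  translate([0, 0, 356]) cube([309, 257, 42]);
  translate([24, 24, 0]) cylinder(h = 356, r = 24);
  translate([285, 24, 0]) cylinder(h = 356, r = 24);
  translate([24, 233, 0]) cylinder(h = 356, r = 24);
  translate([285, 233, 0]) cylinder(h = 356, r = 24);
}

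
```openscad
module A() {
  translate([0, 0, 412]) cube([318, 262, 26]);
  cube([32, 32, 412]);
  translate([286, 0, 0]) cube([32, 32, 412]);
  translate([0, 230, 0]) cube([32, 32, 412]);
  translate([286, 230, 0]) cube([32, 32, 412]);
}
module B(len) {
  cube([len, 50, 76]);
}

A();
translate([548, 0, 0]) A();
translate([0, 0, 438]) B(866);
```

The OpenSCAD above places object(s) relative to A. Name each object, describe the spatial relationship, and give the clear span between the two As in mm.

A is a stool. B is a beam. A beam spans the tops of two stools. The clear span between the two stools is 230 mm.

Second stool starts at x = 548; first ends at x = 318; clear span = 548 − 318 = 230 mm.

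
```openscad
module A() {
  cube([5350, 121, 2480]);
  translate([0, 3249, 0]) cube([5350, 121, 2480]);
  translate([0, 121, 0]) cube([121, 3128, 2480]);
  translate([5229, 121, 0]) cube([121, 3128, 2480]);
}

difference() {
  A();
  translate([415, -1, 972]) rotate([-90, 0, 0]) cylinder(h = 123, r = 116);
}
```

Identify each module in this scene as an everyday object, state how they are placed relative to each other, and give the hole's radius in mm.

The subtracted cylinder has r = 116 mm.

A is a house frame. The house frame has a circular hole through its front wall. The hole's radius is 116 mm.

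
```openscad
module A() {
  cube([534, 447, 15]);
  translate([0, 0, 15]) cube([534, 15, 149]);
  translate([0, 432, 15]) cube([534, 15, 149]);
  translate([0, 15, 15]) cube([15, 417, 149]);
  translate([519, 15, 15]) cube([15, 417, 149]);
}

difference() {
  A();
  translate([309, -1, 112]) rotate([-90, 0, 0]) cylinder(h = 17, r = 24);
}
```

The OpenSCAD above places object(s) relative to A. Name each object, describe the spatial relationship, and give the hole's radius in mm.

The subtracted cylinder has r = 24 mm.

A is an open box. The open box has a circular hole through its front wall. The hole's radius is 24 mm.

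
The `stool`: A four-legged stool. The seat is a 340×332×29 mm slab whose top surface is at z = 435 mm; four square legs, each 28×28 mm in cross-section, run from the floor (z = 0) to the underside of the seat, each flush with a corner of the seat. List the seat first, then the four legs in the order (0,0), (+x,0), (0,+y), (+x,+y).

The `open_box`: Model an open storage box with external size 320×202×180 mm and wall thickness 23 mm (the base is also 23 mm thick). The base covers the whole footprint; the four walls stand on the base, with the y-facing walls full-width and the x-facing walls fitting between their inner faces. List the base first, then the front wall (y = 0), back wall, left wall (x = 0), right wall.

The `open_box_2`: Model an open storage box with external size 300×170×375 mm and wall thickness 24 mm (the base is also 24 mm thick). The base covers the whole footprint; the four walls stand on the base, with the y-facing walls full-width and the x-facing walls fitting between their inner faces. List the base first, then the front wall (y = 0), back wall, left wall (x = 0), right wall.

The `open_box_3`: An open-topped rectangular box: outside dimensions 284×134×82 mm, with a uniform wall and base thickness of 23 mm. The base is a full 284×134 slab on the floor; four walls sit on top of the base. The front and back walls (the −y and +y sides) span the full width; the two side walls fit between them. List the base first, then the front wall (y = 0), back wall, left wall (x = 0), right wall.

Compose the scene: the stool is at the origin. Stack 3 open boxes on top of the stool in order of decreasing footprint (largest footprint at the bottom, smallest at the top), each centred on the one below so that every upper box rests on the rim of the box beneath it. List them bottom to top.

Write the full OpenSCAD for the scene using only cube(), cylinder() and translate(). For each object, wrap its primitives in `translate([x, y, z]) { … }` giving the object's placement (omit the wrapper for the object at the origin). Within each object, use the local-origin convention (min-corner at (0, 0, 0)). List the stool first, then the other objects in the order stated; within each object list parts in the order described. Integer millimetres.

translate([0, 0, 406]) cube([340, 332, 29]);
cube([28, 28, 406]);
translate([312, 0, 0]) cube([28, 28, 406]);
translate([0, 304, 0]) cube([28, 28, 406]);
translate([312, 304, 0]) cube([28, 28, 406]);
translate([10, 65, 435]) {
  cube([320, 202, 23]);
  translate([0, 0, 23]) cube([320, 23, 157]);
  translate([0, 179, 23]) cube([320, 23, 157]);
  translate([0, 23, 23]) cube([23, 156, 157]);
  translate([297, 23, 23]) cube([23, 156, 157]);
}
translate([20, 81, 615]) {
  cube([300, 170, 24]);
  translate([0, 0, 24]) cube([300, 24, 351]);
  translate([0, 146, 24]) cube([300, 24, 351]);
  translate([0, 24, 24]) cube([24, 122, 351]);
  translate([276, 24, 24]) cube([24, 122, 351]);
}
translate([28, 99, 990]) {
  cube([284, 134, 23]);
  translate([0, 0, 23]) cube([284, 23, 59]);
  translate([0, 111, 23]) cube([284, 23, 59]);
  translate([0, 23, 23]) cube([23, 88, 59]);
  translate([261, 23, 23]) cube([23, 88, 59]);
}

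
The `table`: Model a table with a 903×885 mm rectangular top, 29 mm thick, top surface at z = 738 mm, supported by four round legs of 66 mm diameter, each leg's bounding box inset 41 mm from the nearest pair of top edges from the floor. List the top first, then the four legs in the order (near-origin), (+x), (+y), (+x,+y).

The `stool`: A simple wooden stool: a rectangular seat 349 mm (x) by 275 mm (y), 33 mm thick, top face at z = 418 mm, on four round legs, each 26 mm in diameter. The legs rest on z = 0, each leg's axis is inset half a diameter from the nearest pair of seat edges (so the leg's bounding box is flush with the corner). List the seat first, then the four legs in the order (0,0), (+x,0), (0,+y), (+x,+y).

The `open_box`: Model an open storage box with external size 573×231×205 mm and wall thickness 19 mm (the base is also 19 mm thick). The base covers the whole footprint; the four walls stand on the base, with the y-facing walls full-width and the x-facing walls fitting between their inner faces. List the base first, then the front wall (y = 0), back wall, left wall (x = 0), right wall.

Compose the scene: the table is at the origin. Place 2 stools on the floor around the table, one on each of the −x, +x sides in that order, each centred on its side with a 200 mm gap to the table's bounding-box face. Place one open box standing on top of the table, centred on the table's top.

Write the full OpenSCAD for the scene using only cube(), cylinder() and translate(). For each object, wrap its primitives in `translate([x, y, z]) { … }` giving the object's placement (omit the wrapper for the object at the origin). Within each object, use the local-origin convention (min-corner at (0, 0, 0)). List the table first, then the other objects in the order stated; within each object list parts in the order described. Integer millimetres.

translate([0, 0, 709]) cube([903, 885, 29]);
translate([74, 74, 0]) cylinder(h = 709, r = 33);
translate([829, 74, 0]) cylinder(h = 709, r = 33);
translate([74, 811, 0]) cylinder(h = 709, r = 33);
translate([829, 811, 0]) cylinder(h = 709, r = 33);
translate([-549, 305, 0]) {
  translate([0, 0, 385]) cube([349, 275, 33]);
  translate([13, 13, 0]) cylinder(h = 385, r = 13);
  translate([336, 13, 0]) cylinder(h = 385, r = 13);
  translate([13, 262, 0]) cylinder(h = 385, r = 13);
  translate([336, 262, 0]) cylinder(h = 385, r = 13);
}
translate([1103, 305, 0]) {
  translate([0, 0, 385]) cube([349, 275, 33]);
  translate([13, 13, 0]) cylinder(h = 385, r = 13);
  translate([336, 13, 0]) cylinder(h = 385, r = 13);
  translate([13, 262, 0]) cylinder(h = 385, r = 13);
  translate([336, 262, 0]) cylinder(h = 385, r = 13);
}
translate([165, 327, 738]) {
  cube([573, 231, 19]);
  translate([0, 0, 19]) cube([573, 19, 186]);
  translate([0, 212, 19]) cube([573, 19, 186]);
  translate([0, 19, 19]) cube([19, 193, 186]);
  translate([554, 19, 19]) cube([19, 193, 186]);
}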